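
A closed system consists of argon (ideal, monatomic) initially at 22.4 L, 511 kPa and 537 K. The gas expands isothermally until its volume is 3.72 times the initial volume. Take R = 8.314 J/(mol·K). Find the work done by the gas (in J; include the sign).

n = P₁V₁/(RT₁) = 511×22.4/(8.314×537) = 2.56 mol.
Isothermal: T stays 537 K; PV = const ⇒ V₂ = 83.3 L, P₂ = 137 kPa.
W = nRT ln(V₂/V₁) = 2.56×8.314×537×ln(3.72) = 15000 J.

15000 J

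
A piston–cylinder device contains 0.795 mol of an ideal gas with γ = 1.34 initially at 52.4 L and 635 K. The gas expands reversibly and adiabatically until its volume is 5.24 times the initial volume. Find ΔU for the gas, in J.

-5320 J

P₁ = nRT₁/V₁ = 0.795×8.314×635/52.4 = 80.1 kPa.
Adiabatic: TV^(γ−1) = const ⇒ T₂ = 635×(0.191)^0.340 = 362 K; PV^γ = const ⇒ P₂ = 8.70 kPa.
For an ideal gas ΔU = nCvΔT with Cv = R/(γ−1) = 24.5 J/(mol·K).
ΔU = 0.795×24.5×(362−635) = -5320 J.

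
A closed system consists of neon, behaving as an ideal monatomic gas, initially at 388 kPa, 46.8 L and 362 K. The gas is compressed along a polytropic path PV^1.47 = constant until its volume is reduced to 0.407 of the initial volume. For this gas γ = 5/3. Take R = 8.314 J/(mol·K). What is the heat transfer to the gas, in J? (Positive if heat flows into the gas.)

n = P₁V₁/(RT₁) = 388×46.8/(8.314×362) = 6.03 mol.
Polytropic n=1.47: T₂ = T₁(V₁/V₂)^(n−1) = 362×(2.46)^0.47 = 552 K; P₂ = P₁(V₁/V₂)^n = 1450 kPa.
W = (P₁V₁−P₂V₂)/(n−1) = (388×46.8−1450×19.0)/0.47 = -20300 J.
ΔU = nCvΔT = 6.03×12.5×(552−362) = 14300 J.
Q = ΔU + W = -5990 J.

-5990 J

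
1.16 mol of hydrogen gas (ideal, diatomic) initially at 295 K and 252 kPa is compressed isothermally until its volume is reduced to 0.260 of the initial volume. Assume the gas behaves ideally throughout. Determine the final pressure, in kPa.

V₁ = nRT₁/P₁ = 1.16×8.314×295/252 = 11.3 L.
Isothermal: T stays 295 K; PV = const ⇒ V₂ = 2.94 L, P₂ = 969 kPa.

969 kPa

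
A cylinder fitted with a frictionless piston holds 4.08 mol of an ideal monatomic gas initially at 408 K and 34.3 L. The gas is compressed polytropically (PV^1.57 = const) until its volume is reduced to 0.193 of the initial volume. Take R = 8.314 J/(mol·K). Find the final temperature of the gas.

1040 K

P₁ = nRT₁/V₁ = 4.08×8.314×408/34.3 = 403 kPa.
Polytropic n=1.57: T₂ = T₁(V₁/V₂)^(n−1) = 408×(5.18)^0.57 = 1040 K; P₂ = P₁(V₁/V₂)^n = 5340 kPa.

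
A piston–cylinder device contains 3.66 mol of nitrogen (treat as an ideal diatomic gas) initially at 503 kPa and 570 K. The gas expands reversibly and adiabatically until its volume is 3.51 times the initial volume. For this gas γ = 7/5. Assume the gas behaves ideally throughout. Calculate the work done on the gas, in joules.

V₁ = nRT₁/P₁ = 3.66×8.314×570/503 = 34.5 L.
Adiabatic: TV^(γ−1) = const ⇒ T₂ = 570×(0.285)^0.400 = 345 K; PV^γ = const ⇒ P₂ = 86.7 kPa.
ΔU = nCvΔT = 3.66×20.8×(345−570) = -17100 J.
Q = 0 for an adiabatic process, so W = −ΔU = 17100 J.
Work done on the gas = −W_by = -17100 J.

-17100 J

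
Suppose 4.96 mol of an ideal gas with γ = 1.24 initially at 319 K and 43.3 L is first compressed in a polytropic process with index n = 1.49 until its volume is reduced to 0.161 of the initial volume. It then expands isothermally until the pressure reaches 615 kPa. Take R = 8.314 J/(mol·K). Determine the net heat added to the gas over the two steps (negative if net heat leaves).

P₁ = nRT₁/V₁ = 4.96×8.314×319/43.3 = 304 kPa.
Step 1 — Polytropic n=1.49: T₂ = T₁(V₁/V₂)^(n−1) = 319×(6.21)^0.49 = 781 K; P₂ = P₁(V₁/V₂)^n = 4620 kPa.
W = (P₁V₁−P₂V₂)/(n−1) = (304×43.3−4620×6.97)/0.49 = -38800 J.
ΔU = nCvΔT = 4.96×34.6×(781−319) = 79300 J.
Q = ΔU + W = 40500 J.
State after step 1: P = 4620 kPa, V = 6.97 L, T = 781 K.
Step 2 — Isothermal: T stays 781 K; PV = const ⇒ V₂ = 52.3 L, P₂ = 615 kPa.
ΔU = 0 (ideal gas, T constant).
W = nRT ln(V₂/V₁) = 4.96×8.314×781×ln(7.51) = 64900 J.
Q = ΔU + W = 64900 J.
Net over both steps: W = 26000 J, Q = 105000 J, ΔU = 79300 J.

105000 J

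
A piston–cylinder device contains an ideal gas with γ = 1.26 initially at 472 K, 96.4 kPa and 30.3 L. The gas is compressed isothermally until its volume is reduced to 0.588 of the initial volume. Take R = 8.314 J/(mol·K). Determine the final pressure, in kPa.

164 kPa

Isothermal: T stays 472 K; PV = const ⇒ V₂ = 17.8 L, P₂ = 164 kPa.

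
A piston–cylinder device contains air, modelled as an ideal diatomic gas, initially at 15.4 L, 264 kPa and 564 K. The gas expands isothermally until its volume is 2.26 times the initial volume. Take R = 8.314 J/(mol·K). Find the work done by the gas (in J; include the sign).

3310 J

n = P₁V₁/(RT₁) = 264×15.4/(8.314×564) = 0.867 mol.
Isothermal: T stays 564 K; PV = const ⇒ V₂ = 34.8 L, P₂ = 117 kPa.
W = nRT ln(V₂/V₁) = 0.867×8.314×564×ln(2.26) = 3310 J.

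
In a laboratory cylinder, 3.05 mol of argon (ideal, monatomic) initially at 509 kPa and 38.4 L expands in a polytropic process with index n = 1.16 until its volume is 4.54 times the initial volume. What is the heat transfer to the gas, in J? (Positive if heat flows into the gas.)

20000 J

T₁ = P₁V₁/(nR) = 509×38.4/(3.05×8.314) = 771 K.
Polytropic n=1.16: T₂ = T₁(V₁/V₂)^(n−1) = 771×(0.220)^0.16 = 605 K; P₂ = P₁(V₁/V₂)^n = 88.0 kPa.
W = (P₁V₁−P₂V₂)/(n−1) = (509×38.4−88.0×174)/0.16 = 26300 J.
ΔU = nCvΔT = 3.05×12.5×(605−771) = -6300 J.
Q = ΔU + W = 20000 J.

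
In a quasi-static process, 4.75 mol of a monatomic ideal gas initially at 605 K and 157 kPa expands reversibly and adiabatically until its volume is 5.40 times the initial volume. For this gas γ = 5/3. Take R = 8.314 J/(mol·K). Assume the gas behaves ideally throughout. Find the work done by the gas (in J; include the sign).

V₁ = nRT₁/P₁ = 4.75×8.314×605/157 = 152 L.
Adiabatic: TV^(γ−1) = const ⇒ T₂ = 605×(0.185)^0.667 = 197 K; PV^γ = const ⇒ P₂ = 9.45 kPa.
ΔU = nCvΔT = 4.75×12.5×(197−605) = -24200 J.
Q = 0 for an adiabatic process, so W = −ΔU = 24200 J.

24200 J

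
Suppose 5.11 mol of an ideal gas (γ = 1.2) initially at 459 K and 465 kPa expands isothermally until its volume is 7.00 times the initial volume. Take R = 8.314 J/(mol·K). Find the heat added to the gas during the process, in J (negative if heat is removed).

V₁ = nRT₁/P₁ = 5.11×8.314×459/465 = 41.9 L.
Isothermal: T stays 459 K; PV = const ⇒ V₂ = 294 L, P₂ = 66.4 kPa.
ΔU = 0 (ideal gas, T constant).
W = nRT ln(V₂/V₁) = 5.11×8.314×459×ln(7.00) = 37900 J.
Q = ΔU + W = 37900 J.

37900 J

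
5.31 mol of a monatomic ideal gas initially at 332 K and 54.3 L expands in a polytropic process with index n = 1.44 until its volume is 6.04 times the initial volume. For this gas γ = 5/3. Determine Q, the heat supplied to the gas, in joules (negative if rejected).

6190 J

P₁ = nRT₁/V₁ = 5.31×8.314×332/54.3 = 270 kPa.
Polytropic n=1.44: T₂ = T₁(V₁/V₂)^(n−1) = 332×(0.166)^0.44 = 150 K; P₂ = P₁(V₁/V₂)^n = 20.3 kPa.
W = (P₁V₁−P₂V₂)/(n−1) = (270×54.3−20.3×328)/0.44 = 18200 J.
ΔU = nCvΔT = 5.31×12.5×(150−332) = -12000 J.
Q = ΔU + W = 6190 J.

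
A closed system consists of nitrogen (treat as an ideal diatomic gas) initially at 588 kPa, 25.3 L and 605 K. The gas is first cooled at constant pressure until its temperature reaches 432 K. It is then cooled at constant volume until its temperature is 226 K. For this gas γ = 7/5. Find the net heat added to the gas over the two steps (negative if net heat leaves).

-27600 J

n = P₁V₁/(RT₁) = 588×25.3/(8.314×605) = 2.96 mol.
Step 1 — Isobaric: P stays 588 kPa; V/T = const ⇒ T₂ = 432 K, V₂ = 18.1 L.
W = PΔV = 588×(18.1−25.3) kPa·L = -4250 J.
ΔU = nCvΔT = 2.96×20.8×(432−605) = -10600 J.
Q = ΔU + W = nCpΔT = -14900 J.
State after step 1: P = 588 kPa, V = 18.1 L, T = 432 K.
Step 2 — Isochoric: V stays 18.1 L; P/T = const ⇒ T₂ = 226 K, P₂ = 308 kPa.
W = 0 (no volume change).
ΔU = nCvΔT = 2.96×20.8×(226−432) = -12700 J.
Q = ΔU = -12700 J.
Net over both steps: W = -4250 J, Q = -27600 J, ΔU = -23300 J.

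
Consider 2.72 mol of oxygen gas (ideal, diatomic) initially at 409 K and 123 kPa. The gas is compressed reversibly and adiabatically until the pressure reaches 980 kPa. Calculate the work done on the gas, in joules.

18700 J

V₁ = nRT₁/P₁ = 2.72×8.314×409/123 = 75.2 L.
Adiabatic: T₂/T₁ = (P₂/P₁)^((γ−1)/γ) ⇒ T₂ = 409×(7.97)^0.286 = 740 K; V₂ = 17.1 L.
ΔU = nCvΔT = 2.72×20.8×(740−409) = 18700 J.
Q = 0 for an adiabatic process, so W = −ΔU = -18700 J.
Work done on the gas = −W_by = 18700 J.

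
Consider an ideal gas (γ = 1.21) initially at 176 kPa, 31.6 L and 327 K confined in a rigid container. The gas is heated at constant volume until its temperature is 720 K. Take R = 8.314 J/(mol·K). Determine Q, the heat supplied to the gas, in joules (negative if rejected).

31800 J

n = P₁V₁/(RT₁) = 176×31.6/(8.314×327) = 2.05 mol.
Isochoric: V stays 31.6 L; P/T = const ⇒ T₂ = 720 K, P₂ = 388 kPa.
W = 0 (no volume change).
ΔU = nCvΔT = 2.05×39.6×(720−327) = 31800 J.
Q = ΔU = 31800 J.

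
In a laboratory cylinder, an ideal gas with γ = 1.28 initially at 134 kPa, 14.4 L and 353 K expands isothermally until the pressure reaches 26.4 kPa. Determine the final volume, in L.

Isothermal: T stays 353 K; PV = const ⇒ V₂ = 73.1 L, P₂ = 26.4 kPa.

73.1 L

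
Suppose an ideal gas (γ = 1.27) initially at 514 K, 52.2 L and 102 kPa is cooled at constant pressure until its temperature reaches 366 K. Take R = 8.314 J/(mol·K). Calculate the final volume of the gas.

37.2 L

Isobaric: P stays 102 kPa; V/T = const ⇒ T₂ = 366 K, V₂ = 37.2 L.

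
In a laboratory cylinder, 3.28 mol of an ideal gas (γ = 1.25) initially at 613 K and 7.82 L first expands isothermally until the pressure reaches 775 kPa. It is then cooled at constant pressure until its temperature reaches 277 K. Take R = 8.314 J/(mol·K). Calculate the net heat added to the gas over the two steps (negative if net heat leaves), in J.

P₁ = nRT₁/V₁ = 3.28×8.314×613/7.82 = 2140 kPa.
Step 1 — Isothermal: T stays 613 K; PV = const ⇒ V₂ = 21.6 L, P₂ = 775 kPa.
ΔU = 0 (ideal gas, T constant).
W = nRT ln(V₂/V₁) = 3.28×8.314×613×ln(2.76) = 17000 J.
Q = ΔU + W = 17000 J.
State after step 1: P = 775 kPa, V = 21.6 L, T = 613 K.
Step 2 — Isobaric: P stays 775 kPa; V/T = const ⇒ T₂ = 277 K, V₂ = 9.75 L.
W = PΔV = 775×(9.75−21.6) kPa·L = -9160 J.
ΔU = nCvΔT = 3.28×33.3×(277−613) = -36700 J.
Q = ΔU + W = nCpΔT = -45800 J.
Net over both steps: W = 7800 J, Q = -28900 J, ΔU = -36700 J.

-28900 J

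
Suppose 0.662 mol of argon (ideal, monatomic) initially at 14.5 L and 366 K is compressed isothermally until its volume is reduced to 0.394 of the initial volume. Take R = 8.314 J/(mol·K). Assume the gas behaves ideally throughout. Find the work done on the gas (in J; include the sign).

1880 J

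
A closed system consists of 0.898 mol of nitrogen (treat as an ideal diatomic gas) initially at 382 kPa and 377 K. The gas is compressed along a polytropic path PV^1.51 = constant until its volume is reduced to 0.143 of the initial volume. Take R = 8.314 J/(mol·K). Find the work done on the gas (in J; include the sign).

V₁ = nRT₁/P₁ = 0.898×8.314×377/382 = 7.37 L.
Polytropic n=1.51: T₂ = T₁(V₁/V₂)^(n−1) = 377×(6.99)^0.51 = 1020 K; P₂ = P₁(V₁/V₂)^n = 7200 kPa.
W = (P₁V₁−P₂V₂)/(n−1) = (382×7.37−7200×1.05)/0.51 = -9360 J.
Work done on the gas = −W_by = 9360 J.

9360 J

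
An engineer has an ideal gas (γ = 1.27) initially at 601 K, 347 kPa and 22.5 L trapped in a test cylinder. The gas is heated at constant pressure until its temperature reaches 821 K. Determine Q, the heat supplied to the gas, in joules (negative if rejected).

n = P₁V₁/(RT₁) = 347×22.5/(8.314×601) = 1.56 mol.
Isobaric: P stays 347 kPa; V/T = const ⇒ T₂ = 821 K, V₂ = 30.7 L.
W = PΔV = 347×(30.7−22.5) kPa·L = 2860 J.
ΔU = nCvΔT = 1.56×30.8×(821−601) = 10600 J.
Q = ΔU + W = nCpΔT = 13400 J.

13400 J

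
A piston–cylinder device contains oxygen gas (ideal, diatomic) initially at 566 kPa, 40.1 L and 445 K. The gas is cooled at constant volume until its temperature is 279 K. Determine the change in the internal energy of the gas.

-21200 J

n = P₁V₁/(RT₁) = 566×40.1/(8.314×445) = 6.13 mol.
Isochoric: V stays 40.1 L; P/T = const ⇒ T₂ = 279 K, P₂ = 355 kPa.
For an ideal gas ΔU = nCvΔT with Cv = (5/2)R = 20.8 J/(mol·K).
ΔU = 6.13×20.8×(279−445) = -21200 J.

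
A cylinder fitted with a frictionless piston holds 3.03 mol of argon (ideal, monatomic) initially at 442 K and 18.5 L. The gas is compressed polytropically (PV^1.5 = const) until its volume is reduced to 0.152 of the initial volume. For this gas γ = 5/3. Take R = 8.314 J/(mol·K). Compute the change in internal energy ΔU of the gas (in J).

26100 J

P₁ = nRT₁/V₁ = 3.03×8.314×442/18.5 = 602 kPa.
Polytropic n=1.5: T₂ = T₁(V₁/V₂)^(n−1) = 442×(6.58)^0.50 = 1130 K; P₂ = P₁(V₁/V₂)^n = 10200 kPa.
For an ideal gas ΔU = nCvΔT with Cv = (3/2)R = 12.5 J/(mol·K).
ΔU = 3.03×12.5×(1130−442) = 26100 J.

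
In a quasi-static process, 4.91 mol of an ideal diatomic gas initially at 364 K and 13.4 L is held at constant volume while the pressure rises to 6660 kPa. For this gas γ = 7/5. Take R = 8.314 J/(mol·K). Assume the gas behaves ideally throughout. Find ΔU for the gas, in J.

186000 J

P₁ = nRT₁/V₁ = 4.91×8.314×364/13.4 = 1110 kPa.
Isochoric: V stays 13.4 L; P/T = const ⇒ T₂ = 2190 K, P₂ = 6660 kPa.
For an ideal gas ΔU = nCvΔT with Cv = (5/2)R = 20.8 J/(mol·K).
ΔU = 4.91×20.8×(2190−364) = 186000 J.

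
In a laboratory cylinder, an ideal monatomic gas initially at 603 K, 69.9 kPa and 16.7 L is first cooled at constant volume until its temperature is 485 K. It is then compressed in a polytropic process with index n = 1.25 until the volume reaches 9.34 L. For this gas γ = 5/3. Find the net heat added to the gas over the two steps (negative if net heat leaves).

n = P₁V₁/(RT₁) = 69.9×16.7/(8.314×603) = 0.233 mol.
Step 1 — Isochoric: V stays 16.7 L; P/T = const ⇒ T₂ = 485 K, P₂ = 56.2 kPa.
W = 0 (no volume change).
ΔU = nCvΔT = 0.233×12.5×(485−603) = -343 J.
Q = ΔU = -343 J.
State after step 1: P = 56.2 kPa, V = 16.7 L, T = 485 K.
Step 2 — Polytropic n=1.25: T₂ = T₁(V₁/V₂)^(n−1) = 485×(1.79)^0.25 = 561 K; P₂ = P₁(V₁/V₂)^n = 116 kPa.
W = (P₁V₁−P₂V₂)/(n−1) = (56.2×16.7−116×9.34)/0.25 = -587 J.
ΔU = nCvΔT = 0.233×12.5×(561−485) = 220 J.
Q = ΔU + W = -367 J.
Net over both steps: W = -587 J, Q = -710 J, ΔU = -122 J.

-710 J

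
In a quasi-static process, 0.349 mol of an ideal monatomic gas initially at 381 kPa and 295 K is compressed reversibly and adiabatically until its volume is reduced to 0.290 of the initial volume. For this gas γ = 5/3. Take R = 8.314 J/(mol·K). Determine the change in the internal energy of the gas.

1650 J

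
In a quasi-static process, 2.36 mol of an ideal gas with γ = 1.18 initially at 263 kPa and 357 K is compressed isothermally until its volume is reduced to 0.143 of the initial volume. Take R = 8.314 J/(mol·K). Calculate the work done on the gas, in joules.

13600 J

V₁ = nRT₁/P₁ = 2.36×8.314×357/263 = 26.6 L.
Isothermal: T stays 357 K; PV = const ⇒ V₂ = 3.81 L, P₂ = 1840 kPa.
W = nRT ln(V₂/V₁) = 2.36×8.314×357×ln(0.143) = -13600 J.
Work done on the gas = −W_by = 13600 J.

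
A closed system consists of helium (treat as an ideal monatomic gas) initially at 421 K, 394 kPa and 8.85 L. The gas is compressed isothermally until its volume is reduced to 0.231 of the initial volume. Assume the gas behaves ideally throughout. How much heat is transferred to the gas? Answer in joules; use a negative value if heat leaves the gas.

-5110 J

n = P₁V₁/(RT₁) = 394×8.85/(8.314×421) = 0.996 mol.
Isothermal: T stays 421 K; PV = const ⇒ V₂ = 2.04 L, P₂ = 1710 kPa.
ΔU = 0 (ideal gas, T constant).
W = nRT ln(V₂/V₁) = 0.996×8.314×421×ln(0.231) = -5110 J.
Q = ΔU + W = -5110 J.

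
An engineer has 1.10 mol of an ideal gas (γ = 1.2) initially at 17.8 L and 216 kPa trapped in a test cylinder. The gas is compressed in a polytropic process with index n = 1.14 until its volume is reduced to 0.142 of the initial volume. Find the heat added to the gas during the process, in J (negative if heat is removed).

-2590 J

T₁ = P₁V₁/(nR) = 216×17.8/(1.10×8.314) = 420 K.
Polytropic n=1.14: T₂ = T₁(V₁/V₂)^(n−1) = 420×(7.04)^0.14 = 553 K; P₂ = P₁(V₁/V₂)^n = 2000 kPa.
W = (P₁V₁−P₂V₂)/(n−1) = (216×17.8−2000×2.53)/0.14 = -8630 J.
ΔU = nCvΔT = 1.10×41.6×(553−420) = 6040 J.
Q = ΔU + W = -2590 J.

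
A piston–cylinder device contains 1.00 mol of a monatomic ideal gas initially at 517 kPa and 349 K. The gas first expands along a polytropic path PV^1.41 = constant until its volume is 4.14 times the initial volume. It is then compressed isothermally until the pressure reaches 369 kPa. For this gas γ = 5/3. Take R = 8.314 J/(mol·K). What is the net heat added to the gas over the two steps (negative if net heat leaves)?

-1500 J

V₁ = nRT₁/P₁ = 1.00×8.314×349/517 = 5.61 L.
Step 1 — Polytropic n=1.41: T₂ = T₁(V₁/V₂)^(n−1) = 349×(0.242)^0.41 = 195 K; P₂ = P₁(V₁/V₂)^n = 69.7 kPa.
W = (P₁V₁−P₂V₂)/(n−1) = (517×5.61−69.7×23.2)/0.41 = 3120 J.
ΔU = nCvΔT = 1.00×12.5×(195−349) = -1920 J.
Q = ΔU + W = 1200 J.
State after step 1: P = 69.7 kPa, V = 23.2 L, T = 195 K.
Step 2 — Isothermal: T stays 195 K; PV = const ⇒ V₂ = 4.39 L, P₂ = 369 kPa.
ΔU = 0 (ideal gas, T constant).
W = nRT ln(V₂/V₁) = 1.00×8.314×195×ln(0.189) = -2700 J.
Q = ΔU + W = -2700 J.
Net over both steps: W = 425 J, Q = -1500 J, ΔU = -1920 J.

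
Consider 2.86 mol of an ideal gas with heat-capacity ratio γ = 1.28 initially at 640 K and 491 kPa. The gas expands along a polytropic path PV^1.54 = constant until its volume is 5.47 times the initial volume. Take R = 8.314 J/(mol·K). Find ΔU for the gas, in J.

-32600 J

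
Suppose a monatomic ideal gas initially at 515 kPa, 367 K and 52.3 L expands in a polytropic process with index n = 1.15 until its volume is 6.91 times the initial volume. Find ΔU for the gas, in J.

-10200 J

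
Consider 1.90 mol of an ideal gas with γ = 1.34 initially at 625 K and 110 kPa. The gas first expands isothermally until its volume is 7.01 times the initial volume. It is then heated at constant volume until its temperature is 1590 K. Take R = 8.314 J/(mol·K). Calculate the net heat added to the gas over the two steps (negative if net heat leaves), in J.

V₁ = nRT₁/P₁ = 1.90×8.314×625/110 = 89.8 L.
Step 1 — Isothermal: T stays 625 K; PV = const ⇒ V₂ = 629 L, P₂ = 15.7 kPa.
ΔU = 0 (ideal gas, T constant).
W = nRT ln(V₂/V₁) = 1.90×8.314×625×ln(7.01) = 19200 J.
Q = ΔU + W = 19200 J.
State after step 1: P = 15.7 kPa, V = 629 L, T = 625 K.
Step 2 — Isochoric: V stays 629 L; P/T = const ⇒ T₂ = 1590 K, P₂ = 39.9 kPa.
W = 0 (no volume change).
ΔU = nCvΔT = 1.90×24.5×(1590−625) = 44800 J.
Q = ΔU = 44800 J.
Net over both steps: W = 19200 J, Q = 64100 J, ΔU = 44800 J.

64100 J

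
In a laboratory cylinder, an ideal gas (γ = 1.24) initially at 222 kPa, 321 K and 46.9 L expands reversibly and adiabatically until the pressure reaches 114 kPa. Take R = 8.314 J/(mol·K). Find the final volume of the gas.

80.3 L

Adiabatic: T₂/T₁ = (P₂/P₁)^((γ−1)/γ) ⇒ T₂ = 321×(0.514)^0.194 = 282 K; V₂ = 80.3 L.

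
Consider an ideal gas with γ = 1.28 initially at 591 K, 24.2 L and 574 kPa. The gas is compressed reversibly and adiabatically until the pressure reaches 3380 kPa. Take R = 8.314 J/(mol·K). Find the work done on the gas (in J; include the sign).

23500 J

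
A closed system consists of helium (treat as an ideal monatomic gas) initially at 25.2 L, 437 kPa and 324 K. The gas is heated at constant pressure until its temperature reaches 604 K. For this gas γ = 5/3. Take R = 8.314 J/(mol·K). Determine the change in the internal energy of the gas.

14300 J

n = P₁V₁/(RT₁) = 437×25.2/(8.314×324) = 4.09 mol.
Isobaric: P stays 437 kPa; V/T = const ⇒ T₂ = 604 K, V₂ = 47.0 L.
For an ideal gas ΔU = nCvΔT with Cv = (3/2)R = 12.5 J/(mol·K).
ΔU = 4.09×12.5×(604−324) = 14300 J.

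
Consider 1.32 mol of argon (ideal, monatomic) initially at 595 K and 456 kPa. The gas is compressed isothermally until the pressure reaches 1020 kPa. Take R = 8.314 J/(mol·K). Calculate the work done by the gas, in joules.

V₁ = nRT₁/P₁ = 1.32×8.314×595/456 = 14.3 L.
Isothermal: T stays 595 K; PV = const ⇒ V₂ = 6.40 L, P₂ = 1020 kPa.
W = nRT ln(V₂/V₁) = 1.32×8.314×595×ln(0.447) = -5260 J.

-5260 J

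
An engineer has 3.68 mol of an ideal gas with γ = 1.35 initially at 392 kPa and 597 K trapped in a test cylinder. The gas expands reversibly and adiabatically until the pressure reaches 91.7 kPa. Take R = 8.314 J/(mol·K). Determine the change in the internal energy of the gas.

V₁ = nRT₁/P₁ = 3.68×8.314×597/392 = 46.6 L.
Adiabatic: T₂/T₁ = (P₂/P₁)^((γ−1)/γ) ⇒ T₂ = 597×(0.234)^0.259 = 410 K; V₂ = 137 L.
For an ideal gas ΔU = nCvΔT with Cv = R/(γ−1) = 23.8 J/(mol·K).
ΔU = 3.68×23.8×(410−597) = -16400 J.

-16400 J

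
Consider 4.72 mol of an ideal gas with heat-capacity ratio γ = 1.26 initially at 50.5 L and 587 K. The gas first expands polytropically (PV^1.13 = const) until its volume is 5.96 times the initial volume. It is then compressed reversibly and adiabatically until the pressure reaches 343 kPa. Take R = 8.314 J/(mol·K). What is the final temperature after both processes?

665 K

P₁ = nRT₁/V₁ = 4.72×8.314×587/50.5 = 456 kPa.
Step 1 — Polytropic n=1.13: T₂ = T₁(V₁/V₂)^(n−1) = 587×(0.168)^0.13 = 465 K; P₂ = P₁(V₁/V₂)^n = 60.7 kPa.
W = (P₁V₁−P₂V₂)/(n−1) = (456×50.5−60.7×301)/0.13 = 36700 J.
ΔU = nCvΔT = 4.72×32.0×(465−587) = -18300 J.
Q = ΔU + W = 18300 J.
State after step 1: P = 60.7 kPa, V = 301 L, T = 465 K.
Step 2 — Adiabatic: T₂/T₁ = (P₂/P₁)^((γ−1)/γ) ⇒ T₂ = 465×(5.65)^0.206 = 665 K; V₂ = 76.1 L.
ΔU = nCvΔT = 4.72×32.0×(665−465) = 30200 J.
Q = 0 for an adiabatic process, so W = −ΔU = -30200 J.
Net over both steps: W = 6520 J, Q = 18300 J, ΔU = 11800 J.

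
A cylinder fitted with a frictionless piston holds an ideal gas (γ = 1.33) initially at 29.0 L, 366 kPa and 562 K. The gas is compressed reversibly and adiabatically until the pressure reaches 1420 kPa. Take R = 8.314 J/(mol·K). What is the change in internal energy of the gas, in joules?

12900 J

n = P₁V₁/(RT₁) = 366×29.0/(8.314×562) = 2.27 mol.
Adiabatic: T₂/T₁ = (P₂/P₁)^((γ−1)/γ) ⇒ T₂ = 562×(3.88)^0.248 = 787 K; V₂ = 10.5 L.
For an ideal gas ΔU = nCvΔT with Cv = R/(γ−1) = 25.2 J/(mol·K).
ΔU = 2.27×25.2×(787−562) = 12900 J.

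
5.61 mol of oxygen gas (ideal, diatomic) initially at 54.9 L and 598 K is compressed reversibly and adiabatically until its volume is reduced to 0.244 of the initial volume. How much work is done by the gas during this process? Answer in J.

P₁ = nRT₁/V₁ = 5.61×8.314×598/54.9 = 508 kPa.
Adiabatic: TV^(γ−1) = const ⇒ T₂ = 598×(4.10)^0.400 = 1050 K; PV^γ = const ⇒ P₂ = 3660 kPa.
ΔU = nCvΔT = 5.61×20.8×(1050−598) = 52900 J.
Q = 0 for an adiabatic process, so W = −ΔU = -52900 J.

-52900 J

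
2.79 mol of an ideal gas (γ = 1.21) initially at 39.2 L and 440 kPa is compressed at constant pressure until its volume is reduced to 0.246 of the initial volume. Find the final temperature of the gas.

T₁ = P₁V₁/(nR) = 440×39.2/(2.79×8.314) = 744 K.
Isobaric: P stays 440 kPa; V/T = const ⇒ T₂ = 183 K, V₂ = 9.64 L.

183 K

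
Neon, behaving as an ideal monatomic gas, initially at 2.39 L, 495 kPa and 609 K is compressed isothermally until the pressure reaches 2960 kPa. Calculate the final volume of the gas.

0.400 L

Isothermal: T stays 609 K; PV = const ⇒ V₂ = 0.400 L, P₂ = 2960 kPa.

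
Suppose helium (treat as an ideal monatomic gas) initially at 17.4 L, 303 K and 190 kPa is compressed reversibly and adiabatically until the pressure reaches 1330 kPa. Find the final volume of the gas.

5.41 L

Adiabatic: T₂/T₁ = (P₂/P₁)^((γ−1)/γ) ⇒ T₂ = 303×(7.00)^0.400 = 660 K; V₂ = 5.41 L.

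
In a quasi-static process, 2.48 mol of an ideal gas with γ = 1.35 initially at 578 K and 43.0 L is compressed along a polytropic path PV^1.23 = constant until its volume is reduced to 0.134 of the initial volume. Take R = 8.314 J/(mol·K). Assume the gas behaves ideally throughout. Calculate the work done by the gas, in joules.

P₁ = nRT₁/V₁ = 2.48×8.314×578/43.0 = 277 kPa.
Polytropic n=1.23: T₂ = T₁(V₁/V₂)^(n−1) = 578×(7.46)^0.23 = 918 K; P₂ = P₁(V₁/V₂)^n = 3280 kPa.
W = (P₁V₁−P₂V₂)/(n−1) = (277×43.0−3280×5.76)/0.23 = -30500 J.

-30500 J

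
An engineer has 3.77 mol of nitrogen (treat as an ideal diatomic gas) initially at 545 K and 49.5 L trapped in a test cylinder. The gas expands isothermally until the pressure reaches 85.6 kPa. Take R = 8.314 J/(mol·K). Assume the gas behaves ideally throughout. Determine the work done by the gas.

P₁ = nRT₁/V₁ = 3.77×8.314×545/49.5 = 345 kPa.
Isothermal: T stays 545 K; PV = const ⇒ V₂ = 200 L, P₂ = 85.6 kPa.
W = nRT ln(V₂/V₁) = 3.77×8.314×545×ln(4.03) = 23800 J.

23800 J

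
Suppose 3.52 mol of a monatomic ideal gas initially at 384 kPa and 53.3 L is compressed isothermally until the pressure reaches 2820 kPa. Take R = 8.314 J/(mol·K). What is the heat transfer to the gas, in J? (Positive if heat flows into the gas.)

T₁ = P₁V₁/(nR) = 384×53.3/(3.52×8.314) = 699 K.
Isothermal: T stays 699 K; PV = const ⇒ V₂ = 7.26 L, P₂ = 2820 kPa.
ΔU = 0 (ideal gas, T constant).
W = nRT ln(V₂/V₁) = 3.52×8.314×699×ln(0.136) = -40800 J.
Q = ΔU + W = -40800 J.

-40800 J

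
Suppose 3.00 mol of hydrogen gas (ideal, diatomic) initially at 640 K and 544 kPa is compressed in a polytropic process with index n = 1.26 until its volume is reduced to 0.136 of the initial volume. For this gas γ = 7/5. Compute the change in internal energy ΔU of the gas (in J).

V₁ = nRT₁/P₁ = 3.00×8.314×640/544 = 29.3 L.
Polytropic n=1.26: T₂ = T₁(V₁/V₂)^(n−1) = 640×(7.35)^0.26 = 1080 K; P₂ = P₁(V₁/V₂)^n = 6720 kPa.
For an ideal gas ΔU = nCvΔT with Cv = (5/2)R = 20.8 J/(mol·K).
ΔU = 3.00×20.8×(1080−640) = 27100 J.

27100 J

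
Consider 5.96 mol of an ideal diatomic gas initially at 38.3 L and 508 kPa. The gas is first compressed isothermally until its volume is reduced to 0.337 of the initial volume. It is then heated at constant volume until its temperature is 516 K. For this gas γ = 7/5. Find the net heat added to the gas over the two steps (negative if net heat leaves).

-5880 J

T₁ = P₁V₁/(nR) = 508×38.3/(5.96×8.314) = 393 K.
Step 1 — Isothermal: T stays 393 K; PV = const ⇒ V₂ = 12.9 L, P₂ = 1510 kPa.
ΔU = 0 (ideal gas, T constant).
W = nRT ln(V₂/V₁) = 5.96×8.314×393×ln(0.337) = -21200 J.
Q = ΔU + W = -21200 J.
State after step 1: P = 1510 kPa, V = 12.9 L, T = 393 K.
Step 2 — Isochoric: V stays 12.9 L; P/T = const ⇒ T₂ = 516 K, P₂ = 1980 kPa.
W = 0 (no volume change).
ΔU = nCvΔT = 5.96×20.8×(516−393) = 15300 J.
Q = ΔU = 15300 J.
Net over both steps: W = -21200 J, Q = -5880 J, ΔU = 15300 J.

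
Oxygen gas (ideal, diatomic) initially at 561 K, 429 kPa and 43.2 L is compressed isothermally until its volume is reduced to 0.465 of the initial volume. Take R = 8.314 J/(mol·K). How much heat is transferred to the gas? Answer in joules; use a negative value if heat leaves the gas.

n = P₁V₁/(RT₁) = 429×43.2/(8.314×561) = 3.97 mol.
Isothermal: T stays 561 K; PV = const ⇒ V₂ = 20.1 L, P₂ = 923 kPa.
ΔU = 0 (ideal gas, T constant).
W = nRT ln(V₂/V₁) = 3.97×8.314×561×ln(0.465) = -14200 J.
Q = ΔU + W = -14200 J.

-14200 J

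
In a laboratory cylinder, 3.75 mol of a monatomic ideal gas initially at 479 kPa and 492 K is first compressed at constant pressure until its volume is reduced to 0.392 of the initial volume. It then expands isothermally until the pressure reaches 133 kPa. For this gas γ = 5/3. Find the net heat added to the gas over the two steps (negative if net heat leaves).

-15600 J

V₁ = nRT₁/P₁ = 3.75×8.314×492/479 = 32.0 L.
Step 1 — Isobaric: P stays 479 kPa; V/T = const ⇒ T₂ = 193 K, V₂ = 12.6 L.
W = PΔV = 479×(12.6−32.0) kPa·L = -9330 J.
ΔU = nCvΔT = 3.75×12.5×(193−492) = -14000 J.
Q = ΔU + W = nCpΔT = -23300 J.
State after step 1: P = 479 kPa, V = 12.6 L, T = 193 K.
Step 2 — Isothermal: T stays 193 K; PV = const ⇒ V₂ = 45.2 L, P₂ = 133 kPa.
ΔU = 0 (ideal gas, T constant).
W = nRT ln(V₂/V₁) = 3.75×8.314×193×ln(3.60) = 7700 J.
Q = ΔU + W = 7700 J.
Net over both steps: W = -1620 J, Q = -15600 J, ΔU = -14000 J.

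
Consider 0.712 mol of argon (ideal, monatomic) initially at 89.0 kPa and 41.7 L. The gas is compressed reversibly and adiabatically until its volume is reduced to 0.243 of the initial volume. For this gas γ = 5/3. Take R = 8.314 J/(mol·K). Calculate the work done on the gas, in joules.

T₁ = P₁V₁/(nR) = 89.0×41.7/(0.712×8.314) = 627 K.
Adiabatic: TV^(γ−1) = const ⇒ T₂ = 627×(4.12)^0.667 = 1610 K; PV^γ = const ⇒ P₂ = 941 kPa.
ΔU = nCvΔT = 0.712×12.5×(1610−627) = 8730 J.
Q = 0 for an adiabatic process, so W = −ΔU = -8730 J.
Work done on the gas = −W_by = 8730 J.

8730 J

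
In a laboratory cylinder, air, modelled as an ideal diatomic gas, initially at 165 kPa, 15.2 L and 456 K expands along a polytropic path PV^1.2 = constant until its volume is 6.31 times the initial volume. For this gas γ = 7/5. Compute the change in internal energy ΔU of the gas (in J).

-1930 J

n = P₁V₁/(RT₁) = 165×15.2/(8.314×456) = 0.662 mol.
Polytropic n=1.2: T₂ = T₁(V₁/V₂)^(n−1) = 456×(0.158)^0.20 = 315 K; P₂ = P₁(V₁/V₂)^n = 18.1 kPa.
For an ideal gas ΔU = nCvΔT with Cv = (5/2)R = 20.8 J/(mol·K).
ΔU = 0.662×20.8×(315−456) = -1930 J.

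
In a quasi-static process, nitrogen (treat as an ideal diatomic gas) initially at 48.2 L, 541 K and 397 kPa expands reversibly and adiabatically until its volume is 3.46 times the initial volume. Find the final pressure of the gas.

69.8 kPa

Adiabatic: TV^(γ−1) = const ⇒ T₂ = 541×(0.289)^0.400 = 329 K; PV^γ = const ⇒ P₂ = 69.8 kPa.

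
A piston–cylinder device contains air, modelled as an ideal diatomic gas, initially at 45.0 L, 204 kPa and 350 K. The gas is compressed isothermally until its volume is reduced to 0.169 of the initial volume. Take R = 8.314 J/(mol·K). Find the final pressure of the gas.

Isothermal: T stays 350 K; PV = const ⇒ V₂ = 7.61 L, P₂ = 1210 kPa.

1210 kPa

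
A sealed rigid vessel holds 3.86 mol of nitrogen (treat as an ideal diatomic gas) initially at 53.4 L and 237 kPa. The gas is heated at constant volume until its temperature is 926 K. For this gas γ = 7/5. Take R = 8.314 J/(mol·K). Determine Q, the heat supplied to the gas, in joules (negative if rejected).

T₁ = P₁V₁/(nR) = 237×53.4/(3.86×8.314) = 394 K.
Isochoric: V stays 53.4 L; P/T = const ⇒ T₂ = 926 K, P₂ = 557 kPa.
W = 0 (no volume change).
ΔU = nCvΔT = 3.86×20.8×(926−394) = 42700 J.
Q = ΔU = 42700 J.

42700 J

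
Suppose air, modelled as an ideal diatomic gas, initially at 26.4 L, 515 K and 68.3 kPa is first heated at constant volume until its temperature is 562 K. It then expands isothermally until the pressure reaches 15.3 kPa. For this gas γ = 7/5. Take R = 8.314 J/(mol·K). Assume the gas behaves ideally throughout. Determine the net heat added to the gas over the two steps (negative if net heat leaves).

3530 J

n = P₁V₁/(RT₁) = 68.3×26.4/(8.314×515) = 0.421 mol.
Step 1 — Isochoric: V stays 26.4 L; P/T = const ⇒ T₂ = 562 K, P₂ = 74.5 kPa.
W = 0 (no volume change).
ΔU = nCvΔT = 0.421×20.8×(562−515) = 411 J.
Q = ΔU = 411 J.
State after step 1: P = 74.5 kPa, V = 26.4 L, T = 562 K.
Step 2 — Isothermal: T stays 562 K; PV = const ⇒ V₂ = 129 L, P₂ = 15.3 kPa.
ΔU = 0 (ideal gas, T constant).
W = nRT ln(V₂/V₁) = 0.421×8.314×562×ln(4.87) = 3120 J.
Q = ΔU + W = 3120 J.
Net over both steps: W = 3120 J, Q = 3530 J, ΔU = 411 J.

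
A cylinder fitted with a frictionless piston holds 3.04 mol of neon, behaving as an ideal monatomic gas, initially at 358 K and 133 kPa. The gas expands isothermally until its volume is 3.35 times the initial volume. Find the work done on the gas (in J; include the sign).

V₁ = nRT₁/P₁ = 3.04×8.314×358/133 = 68.0 L.
Isothermal: T stays 358 K; PV = const ⇒ V₂ = 228 L, P₂ = 39.7 kPa.
W = nRT ln(V₂/V₁) = 3.04×8.314×358×ln(3.35) = 10900 J.
Work done on the gas = −W_by = -10900 J.

-10900 J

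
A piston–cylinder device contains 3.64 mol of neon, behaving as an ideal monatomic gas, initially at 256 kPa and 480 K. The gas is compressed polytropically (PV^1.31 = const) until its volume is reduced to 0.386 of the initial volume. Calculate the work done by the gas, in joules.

-16100 J

V₁ = nRT₁/P₁ = 3.64×8.314×480/256 = 56.7 L.
Polytropic n=1.31: T₂ = T₁(V₁/V₂)^(n−1) = 480×(2.59)^0.31 = 645 K; P₂ = P₁(V₁/V₂)^n = 891 kPa.
W = (P₁V₁−P₂V₂)/(n−1) = (256×56.7−891×21.9)/0.31 = -16100 J.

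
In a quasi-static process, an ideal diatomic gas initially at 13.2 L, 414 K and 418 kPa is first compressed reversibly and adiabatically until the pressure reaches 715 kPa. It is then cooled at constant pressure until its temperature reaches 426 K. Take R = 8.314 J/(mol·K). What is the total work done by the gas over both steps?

-3040 J

n = P₁V₁/(RT₁) = 418×13.2/(8.314×414) = 1.60 mol.
Step 1 — Adiabatic: T₂/T₁ = (P₂/P₁)^((γ−1)/γ) ⇒ T₂ = 414×(1.71)^0.286 = 483 K; V₂ = 9.00 L.
ΔU = nCvΔT = 1.60×20.8×(483−414) = 2290 J.
Q = 0 for an adiabatic process, so W = −ΔU = -2290 J.
State after step 1: P = 715 kPa, V = 9.00 L, T = 483 K.
Step 2 — Isobaric: P stays 715 kPa; V/T = const ⇒ T₂ = 426 K, V₂ = 7.94 L.
W = PΔV = 715×(7.94−9.00) kPa·L = -755 J.
ΔU = nCvΔT = 1.60×20.8×(426−483) = -1890 J.
Q = ΔU + W = nCpΔT = -2640 J.
Net over both steps: W = -3040 J, Q = -2640 J, ΔU = 400 J.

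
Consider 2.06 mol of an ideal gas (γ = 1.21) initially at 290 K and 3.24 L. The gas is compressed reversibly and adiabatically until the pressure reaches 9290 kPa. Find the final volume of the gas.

P₁ = nRT₁/V₁ = 2.06×8.314×290/3.24 = 1530 kPa.
Adiabatic: T₂/T₁ = (P₂/P₁)^((γ−1)/γ) ⇒ T₂ = 290×(6.06)^0.174 = 396 K; V₂ = 0.731 L.

0.731 L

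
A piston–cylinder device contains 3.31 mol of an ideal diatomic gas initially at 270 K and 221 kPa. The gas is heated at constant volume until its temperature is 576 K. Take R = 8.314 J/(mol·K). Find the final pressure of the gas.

V₁ = nRT₁/P₁ = 3.31×8.314×270/221 = 33.6 L.
Isochoric: V stays 33.6 L; P/T = const ⇒ T₂ = 576 K, P₂ = 471 kPa.

471 kPa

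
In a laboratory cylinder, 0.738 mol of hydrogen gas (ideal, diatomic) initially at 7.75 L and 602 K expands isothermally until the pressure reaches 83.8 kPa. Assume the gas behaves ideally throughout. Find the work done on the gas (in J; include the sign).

P₁ = nRT₁/V₁ = 0.738×8.314×602/7.75 = 477 kPa.
Isothermal: T stays 602 K; PV = const ⇒ V₂ = 44.1 L, P₂ = 83.8 kPa.
W = nRT ln(V₂/V₁) = 0.738×8.314×602×ln(5.69) = 6420 J.
Work done on the gas = −W_by = -6420 J.

-6420 J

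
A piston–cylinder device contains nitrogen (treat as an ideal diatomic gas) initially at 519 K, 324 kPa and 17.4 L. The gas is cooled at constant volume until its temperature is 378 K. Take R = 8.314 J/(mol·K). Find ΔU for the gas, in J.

-3830 J

n = P₁V₁/(RT₁) = 324×17.4/(8.314×519) = 1.31 mol.
Isochoric: V stays 17.4 L; P/T = const ⇒ T₂ = 378 K, P₂ = 236 kPa.
For an ideal gas ΔU = nCvΔT with Cv = (5/2)R = 20.8 J/(mol·K).
ΔU = 1.31×20.8×(378−519) = -3830 J.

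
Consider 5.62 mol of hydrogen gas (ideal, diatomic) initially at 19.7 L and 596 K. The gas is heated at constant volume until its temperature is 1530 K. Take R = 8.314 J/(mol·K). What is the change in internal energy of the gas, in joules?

P₁ = nRT₁/V₁ = 5.62×8.314×596/19.7 = 1410 kPa.
Isochoric: V stays 19.7 L; P/T = const ⇒ T₂ = 1530 K, P₂ = 3630 kPa.
For an ideal gas ΔU = nCvΔT with Cv = (5/2)R = 20.8 J/(mol·K).
ΔU = 5.62×20.8×(1530−596) = 109000 J.

109000 J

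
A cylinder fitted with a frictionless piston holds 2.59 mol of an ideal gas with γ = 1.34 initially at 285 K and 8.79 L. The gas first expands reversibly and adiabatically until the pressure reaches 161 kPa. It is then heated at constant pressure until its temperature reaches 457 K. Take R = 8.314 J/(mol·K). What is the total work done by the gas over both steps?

11200 J

P₁ = nRT₁/V₁ = 2.59×8.314×285/8.79 = 698 kPa.
Step 1 — Adiabatic: T₂/T₁ = (P₂/P₁)^((γ−1)/γ) ⇒ T₂ = 285×(0.231)^0.254 = 196 K; V₂ = 26.3 L.
ΔU = nCvΔT = 2.59×24.5×(196−285) = -5610 J.
Q = 0 for an adiabatic process, so W = −ΔU = 5610 J.
State after step 1: P = 161 kPa, V = 26.3 L, T = 196 K.
Step 2 — Isobaric: P stays 161 kPa; V/T = const ⇒ T₂ = 457 K, V₂ = 61.1 L.
W = PΔV = 161×(61.1−26.3) kPa·L = 5610 J.
ΔU = nCvΔT = 2.59×24.5×(457−196) = 16500 J.
Q = ΔU + W = nCpΔT = 22100 J.
Net over both steps: W = 11200 J, Q = 22100 J, ΔU = 10900 J.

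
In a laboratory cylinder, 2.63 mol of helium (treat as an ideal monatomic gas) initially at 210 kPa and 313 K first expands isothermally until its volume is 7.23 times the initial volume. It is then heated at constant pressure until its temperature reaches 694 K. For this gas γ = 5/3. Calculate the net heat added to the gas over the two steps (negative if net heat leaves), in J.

V₁ = nRT₁/P₁ = 2.63×8.314×313/210 = 32.6 L.
Step 1 — Isothermal: T stays 313 K; PV = const ⇒ V₂ = 236 L, P₂ = 29.0 kPa.
ΔU = 0 (ideal gas, T constant).
W = nRT ln(V₂/V₁) = 2.63×8.314×313×ln(7.23) = 13500 J.
Q = ΔU + W = 13500 J.
State after step 1: P = 29.0 kPa, V = 236 L, T = 313 K.
Step 2 — Isobaric: P stays 29.0 kPa; V/T = const ⇒ T₂ = 694 K, V₂ = 522 L.
W = PΔV = 29.0×(522−236) kPa·L = 8330 J.
ΔU = nCvΔT = 2.63×12.5×(694−313) = 12500 J.
Q = ΔU + W = nCpΔT = 20800 J.
Net over both steps: W = 21900 J, Q = 34400 J, ΔU = 12500 J.

34400 J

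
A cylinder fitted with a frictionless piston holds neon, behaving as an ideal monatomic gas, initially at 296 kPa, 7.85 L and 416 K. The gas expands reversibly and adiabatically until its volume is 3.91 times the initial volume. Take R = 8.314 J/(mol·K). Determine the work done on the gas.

n = P₁V₁/(RT₁) = 296×7.85/(8.314×416) = 0.672 mol.
Adiabatic: TV^(γ−1) = const ⇒ T₂ = 416×(0.256)^0.667 = 168 K; PV^γ = const ⇒ P₂ = 30.5 kPa.
ΔU = nCvΔT = 0.672×12.5×(168−416) = -2080 J.
Q = 0 for an adiabatic process, so W = −ΔU = 2080 J.
Work done on the gas = −W_by = -2080 J.

-2080 J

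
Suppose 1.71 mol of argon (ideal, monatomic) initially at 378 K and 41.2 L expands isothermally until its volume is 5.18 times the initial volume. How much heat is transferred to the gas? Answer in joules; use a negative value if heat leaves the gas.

P₁ = nRT₁/V₁ = 1.71×8.314×378/41.2 = 130 kPa.
Isothermal: T stays 378 K; PV = const ⇒ V₂ = 213 L, P₂ = 25.2 kPa.
ΔU = 0 (ideal gas, T constant).
W = nRT ln(V₂/V₁) = 1.71×8.314×378×ln(5.18) = 8840 J.
Q = ΔU + W = 8840 J.

8840 J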